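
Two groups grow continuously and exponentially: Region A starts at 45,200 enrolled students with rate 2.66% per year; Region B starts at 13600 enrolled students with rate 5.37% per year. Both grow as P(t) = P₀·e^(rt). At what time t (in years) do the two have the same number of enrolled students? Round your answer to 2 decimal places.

45200·e^(0.0266t) = 13600·e^(0.0537t)
45200/13600 = e^((0.0537 − 0.0266)t) → ln(3.32353) = 0.0271·t
t = 1.20103 / 0.0271

t ≈ 44.32 years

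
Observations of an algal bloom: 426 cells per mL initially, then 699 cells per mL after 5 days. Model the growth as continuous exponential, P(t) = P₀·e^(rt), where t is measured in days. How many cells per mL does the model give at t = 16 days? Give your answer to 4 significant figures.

≈ 2,078 cells per mL

r = ln(699/426) / 5 ≈ 0.099042 per day
P(16) = 426 · e^(0.099042·16) = 426 · 4.87771 ≈ 2077.91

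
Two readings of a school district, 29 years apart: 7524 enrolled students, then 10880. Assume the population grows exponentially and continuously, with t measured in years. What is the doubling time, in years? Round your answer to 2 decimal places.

r = ln(10880/7524) / 29 = ln(1.44604) / 29 ≈ 0.012718 per year
doubling time = ln 2 / |r| = 0.69315 / 0.012718

doubling time ≈ 54.50 years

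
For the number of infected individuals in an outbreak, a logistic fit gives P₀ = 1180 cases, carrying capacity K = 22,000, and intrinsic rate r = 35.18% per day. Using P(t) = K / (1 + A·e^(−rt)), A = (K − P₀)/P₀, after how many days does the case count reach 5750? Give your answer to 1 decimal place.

t ≈ 5.2 days

A = (22000 − 1180)/1180 = 17.64407
5750 = 22000/(1 + 17.64407·e^(−0.3518t)) → 1 + 17.64407·e^(−0.3518t) = 3.82609
e^(−0.3518t) = 0.160172 → t = ln(6.24329)/0.3518 = 1.83151/0.3518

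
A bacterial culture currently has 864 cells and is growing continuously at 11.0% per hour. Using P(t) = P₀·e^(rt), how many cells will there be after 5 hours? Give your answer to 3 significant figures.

P(5) = 864 · e^(0.11·5) = 864 · e^(0.55)
= 864 · 1.73325 ≈ 1497.53

≈ 1,500 cells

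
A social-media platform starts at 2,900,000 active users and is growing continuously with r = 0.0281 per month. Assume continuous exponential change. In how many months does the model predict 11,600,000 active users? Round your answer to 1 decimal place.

t ≈ 49.3 months

11600000 = 2900000 · e^(0.0281·t)
t = ln(11600000/2900000) / 0.0281 = ln(4) / 0.0281 = 1.38629 / 0.0281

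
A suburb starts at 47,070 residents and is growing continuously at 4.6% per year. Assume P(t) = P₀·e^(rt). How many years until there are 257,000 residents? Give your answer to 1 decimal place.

t ≈ 36.9 years

257000 = 47070 · e^(0.046·t)
t = ln(257000/47070) / 0.046 = ln(5.45995) / 0.046 = 1.69744 / 0.046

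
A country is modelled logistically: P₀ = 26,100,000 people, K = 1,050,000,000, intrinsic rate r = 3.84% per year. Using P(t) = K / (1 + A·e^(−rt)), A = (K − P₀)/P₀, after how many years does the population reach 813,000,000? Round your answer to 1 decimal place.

t ≈ 127.7 years

A = (1050000000 − 26100000)/26100000 = 39.22989
813000000 = 1050000000/(1 + 39.22989·e^(−0.0384t)) → 1 + 39.22989·e^(−0.0384t) = 1.29151
e^(−0.0384t) = 0.007431 → t = ln(134.5734)/0.0384 = 4.90211/0.0384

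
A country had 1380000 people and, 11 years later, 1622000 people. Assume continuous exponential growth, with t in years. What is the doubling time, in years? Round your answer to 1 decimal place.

r = ln(1622000/1380000) / 11 = ln(1.17536) / 11 ≈ 0.014689 per year
doubling time = ln 2 / |r| = 0.69315 / 0.014689

doubling time ≈ 47.2 years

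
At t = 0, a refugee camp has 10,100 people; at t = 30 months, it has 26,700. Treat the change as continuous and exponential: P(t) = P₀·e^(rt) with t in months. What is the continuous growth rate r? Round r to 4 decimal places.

r ≈ 0.0324 per month

26700 = 10100 · e^(r·30)
e^(30r) = 26700/10100 = 2.64356
r = ln(2.64356) / 30 = 0.97213 / 30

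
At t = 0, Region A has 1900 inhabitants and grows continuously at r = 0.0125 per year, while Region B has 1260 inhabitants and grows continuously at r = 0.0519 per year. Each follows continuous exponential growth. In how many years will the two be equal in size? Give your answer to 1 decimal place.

1900·e^(0.0125t) = 1260·e^(0.0519t)
1900/1260 = e^((0.0519 − 0.0125)t) → ln(1.50794) = 0.0394·t
t = 0.41074 / 0.0394

t ≈ 10.4 years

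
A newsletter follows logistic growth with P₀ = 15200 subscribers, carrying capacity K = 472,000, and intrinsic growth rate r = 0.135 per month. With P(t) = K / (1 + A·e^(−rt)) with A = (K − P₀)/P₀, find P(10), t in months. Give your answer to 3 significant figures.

A = (472000 − 15200)/15200 = 30.05263
P(10) = 472000 / (1 + 30.05263·e^(−0.135·10)) = 472000 / (1 + 30.05263·0.25924)
= 472000 / 8.79085 ≈ 53692.18

≈ 53,700 subscribers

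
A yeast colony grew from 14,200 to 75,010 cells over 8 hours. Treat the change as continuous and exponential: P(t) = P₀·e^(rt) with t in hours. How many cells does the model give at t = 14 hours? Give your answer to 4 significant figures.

r = ln(75010/14200) / 8 ≈ 0.208047 per hour
P(14) = 14200 · e^(0.208047·14) = 14200 · 18.40577 ≈ 261361.9

≈ 261,400 cells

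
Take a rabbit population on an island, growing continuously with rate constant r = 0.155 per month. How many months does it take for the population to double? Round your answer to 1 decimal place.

doubling time = ln(2) / |r| = 0.69315 / 0.155

doubling time ≈ 4.5 months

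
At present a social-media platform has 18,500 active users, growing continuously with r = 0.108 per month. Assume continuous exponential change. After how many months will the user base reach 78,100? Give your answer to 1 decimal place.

t ≈ 13.3 months

78100 = 18500 · e^(0.108·t)
t = ln(78100/18500) / 0.108 = ln(4.22162) / 0.108 = 1.44022 / 0.108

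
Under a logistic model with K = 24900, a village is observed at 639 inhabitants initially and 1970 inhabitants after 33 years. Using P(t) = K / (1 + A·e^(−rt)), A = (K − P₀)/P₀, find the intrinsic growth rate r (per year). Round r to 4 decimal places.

A = (24900 − 639)/639 = 37.96714
1970 = 24900/(1 + 37.96714·e^(−r·33)) → e^(−33r) = (12.63959 − 1)/37.96714 = 0.30657
r = −ln(0.30657)/33 = 1.18231/33

r ≈ 0.0358 per year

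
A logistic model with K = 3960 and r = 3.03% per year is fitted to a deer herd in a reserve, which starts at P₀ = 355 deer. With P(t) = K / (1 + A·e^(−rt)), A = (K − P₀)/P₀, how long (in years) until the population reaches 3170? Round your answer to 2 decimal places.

A = (3960 − 355)/355 = 10.15493
3170 = 3960/(1 + 10.15493·e^(−0.0303t)) → 1 + 10.15493·e^(−0.0303t) = 1.24921
e^(−0.0303t) = 0.024541 → t = ln(40.74826)/0.0303 = 3.70741/0.0303

t ≈ 122.36 years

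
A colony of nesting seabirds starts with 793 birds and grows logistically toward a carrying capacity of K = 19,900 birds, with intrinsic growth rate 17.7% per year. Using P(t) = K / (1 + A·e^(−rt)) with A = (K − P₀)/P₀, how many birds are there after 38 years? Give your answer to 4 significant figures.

A = (19900 − 793)/793 = 24.09458
P(38) = 19900 / (1 + 24.09458·e^(−0.177·38)) = 19900 / (1 + 24.09458·0.001199)
= 19900 / 1.0289 ≈ 19341.1

≈ 19,340 birds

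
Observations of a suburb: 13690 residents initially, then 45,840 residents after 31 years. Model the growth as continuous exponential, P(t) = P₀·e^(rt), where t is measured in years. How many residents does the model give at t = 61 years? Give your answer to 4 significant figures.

≈ 147,600 residents

r = ln(45840/13690) / 31 ≈ 0.038984 per year
P(61) = 13690 · e^(0.038984·61) = 13690 · 10.78331 ≈ 147623.47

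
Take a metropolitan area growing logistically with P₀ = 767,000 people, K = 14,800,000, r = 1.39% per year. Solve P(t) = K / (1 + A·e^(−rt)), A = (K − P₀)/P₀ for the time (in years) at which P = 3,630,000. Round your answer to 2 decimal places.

A = (14800000 − 767000)/767000 = 18.29596
3630000 = 14800000/(1 + 18.29596·e^(−0.0139t)) → 1 + 18.29596·e^(−0.0139t) = 4.07713
e^(−0.0139t) = 0.168187 → t = ln(5.94578)/0.0139 = 1.78268/0.0139

t ≈ 128.25 years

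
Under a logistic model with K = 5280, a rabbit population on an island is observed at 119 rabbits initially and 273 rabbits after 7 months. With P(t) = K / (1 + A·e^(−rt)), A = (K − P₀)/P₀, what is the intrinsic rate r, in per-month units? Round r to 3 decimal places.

A = (5280 − 119)/119 = 43.36975
273 = 5280/(1 + 43.36975·e^(−r·7)) → e^(−7r) = (19.34066 − 1)/43.36975 = 0.422891
r = −ln(0.422891)/7 = 0.86064/7

r ≈ 0.123 per month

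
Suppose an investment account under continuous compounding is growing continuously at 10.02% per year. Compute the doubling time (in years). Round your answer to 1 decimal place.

doubling time = ln(2) / |r| = 0.69315 / 0.1002

doubling time ≈ 6.9 years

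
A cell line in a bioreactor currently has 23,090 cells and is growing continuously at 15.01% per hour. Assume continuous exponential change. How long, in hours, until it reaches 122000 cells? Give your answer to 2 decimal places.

122000 = 23090 · e^(0.1501·t)
t = ln(122000/23090) / 0.1501 = ln(5.28367) / 0.1501 = 1.66462 / 0.1501

t ≈ 11.09 hours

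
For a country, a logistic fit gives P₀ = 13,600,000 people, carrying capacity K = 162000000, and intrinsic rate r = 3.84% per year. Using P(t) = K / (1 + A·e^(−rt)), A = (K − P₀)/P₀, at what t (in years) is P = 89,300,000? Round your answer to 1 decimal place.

t ≈ 67.6 years

A = (162000000 − 13600000)/13600000 = 10.91176
89300000 = 162000000/(1 + 10.91176·e^(−0.0384t)) → 1 + 10.91176·e^(−0.0384t) = 1.81411
e^(−0.0384t) = 0.074608 → t = ln(13.40331)/0.0384 = 2.5955/0.0384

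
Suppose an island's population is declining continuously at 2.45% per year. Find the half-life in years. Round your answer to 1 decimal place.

half-life = ln(2) / |r| = 0.69315 / 0.0245

half-life ≈ 28.3 years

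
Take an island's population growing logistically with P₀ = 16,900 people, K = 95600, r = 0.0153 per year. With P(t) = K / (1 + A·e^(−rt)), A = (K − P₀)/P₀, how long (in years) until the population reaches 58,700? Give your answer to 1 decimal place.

t ≈ 130.9 years

A = (95600 − 16900)/16900 = 4.6568
58700 = 95600/(1 + 4.6568·e^(−0.0153t)) → 1 + 4.6568·e^(−0.0153t) = 1.62862
e^(−0.0153t) = 0.13499 → t = ln(7.40798)/0.0153 = 2.00256/0.0153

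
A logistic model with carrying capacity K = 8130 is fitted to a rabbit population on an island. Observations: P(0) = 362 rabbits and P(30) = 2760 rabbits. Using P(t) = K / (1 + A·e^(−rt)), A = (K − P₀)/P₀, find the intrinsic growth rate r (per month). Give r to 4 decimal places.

r ≈ 0.0800 per month

A = (8130 − 362)/362 = 21.45856
2760 = 8130/(1 + 21.45856·e^(−r·30)) → e^(−30r) = (2.94565 − 1)/21.45856 = 0.09067
r = −ln(0.09067)/30 = 2.40053/30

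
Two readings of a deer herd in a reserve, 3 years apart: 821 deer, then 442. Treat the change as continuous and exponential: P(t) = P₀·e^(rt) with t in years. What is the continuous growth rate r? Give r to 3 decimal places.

442 = 821 · e^(r·3)
e^(3r) = 442/821 = 0.53837
r = ln(0.53837) / 3 = -0.61921 / 3

r ≈ -0.206 per year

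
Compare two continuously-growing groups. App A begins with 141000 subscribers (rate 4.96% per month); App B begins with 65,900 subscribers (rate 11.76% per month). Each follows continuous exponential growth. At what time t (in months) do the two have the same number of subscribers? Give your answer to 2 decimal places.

t ≈ 11.19 months

141000·e^(0.0496t) = 65900·e^(0.1176t)
141000/65900 = e^((0.1176 − 0.0496)t) → ln(2.13961) = 0.068·t
t = 0.76062 / 0.068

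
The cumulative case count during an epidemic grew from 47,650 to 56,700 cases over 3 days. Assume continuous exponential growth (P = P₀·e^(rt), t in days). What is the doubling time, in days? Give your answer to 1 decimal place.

r = ln(56700/47650) / 3 = ln(1.18993) / 3 ≈ 0.057964 per day
doubling time = ln 2 / |r| = 0.69315 / 0.057964

doubling time ≈ 12.0 days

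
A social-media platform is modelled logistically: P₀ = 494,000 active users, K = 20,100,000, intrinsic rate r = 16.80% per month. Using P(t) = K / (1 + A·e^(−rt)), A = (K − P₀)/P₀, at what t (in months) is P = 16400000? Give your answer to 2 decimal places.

t ≈ 30.77 months

A = (20100000 − 494000)/494000 = 39.68826
16400000 = 20100000/(1 + 39.68826·e^(−0.168t)) → 1 + 39.68826·e^(−0.168t) = 1.22561
e^(−0.168t) = 0.005685 → t = ln(175.91553)/0.168 = 5.17/0.168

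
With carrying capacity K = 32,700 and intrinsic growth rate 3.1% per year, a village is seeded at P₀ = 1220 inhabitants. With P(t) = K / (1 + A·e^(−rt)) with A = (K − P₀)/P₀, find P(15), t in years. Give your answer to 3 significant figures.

≈ 1,900 inhabitants

A = (32700 − 1220)/1220 = 25.80328
P(15) = 32700 / (1 + 25.80328·e^(−0.031·15)) = 32700 / (1 + 25.80328·0.628135)
= 32700 / 17.20795 ≈ 1900.28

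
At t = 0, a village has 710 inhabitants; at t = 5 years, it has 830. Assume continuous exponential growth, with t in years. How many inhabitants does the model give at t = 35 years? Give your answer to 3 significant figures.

≈ 2,120 inhabitants

r = ln(830/710) / 5 ≈ 0.031232 per year
P(35) = 710 · e^(0.031232·35) = 710 · 2.98358 ≈ 2118.34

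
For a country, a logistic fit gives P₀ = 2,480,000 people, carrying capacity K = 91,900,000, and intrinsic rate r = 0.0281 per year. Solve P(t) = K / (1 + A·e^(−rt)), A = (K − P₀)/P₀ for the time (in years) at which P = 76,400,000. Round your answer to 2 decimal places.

A = (91900000 − 2480000)/2480000 = 36.05645
76400000 = 91900000/(1 + 36.05645·e^(−0.0281t)) → 1 + 36.05645·e^(−0.0281t) = 1.20288
e^(−0.0281t) = 0.005627 → t = ln(177.72341)/0.0281 = 5.18023/0.0281

t ≈ 184.35 years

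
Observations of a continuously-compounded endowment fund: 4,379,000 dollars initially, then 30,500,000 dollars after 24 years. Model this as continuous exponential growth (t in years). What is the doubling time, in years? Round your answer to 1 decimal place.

doubling time ≈ 8.6 years

r = ln(30500000/4379000) / 24 = ln(6.96506) / 24 ≈ 0.080871 per year
doubling time = ln 2 / |r| = 0.69315 / 0.080871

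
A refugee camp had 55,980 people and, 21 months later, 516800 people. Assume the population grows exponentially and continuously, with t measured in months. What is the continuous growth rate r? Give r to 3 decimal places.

r ≈ 0.106 per month

516800 = 55980 · e^(r·21)
e^(21r) = 516800/55980 = 9.23187
r = ln(9.23187) / 21 = 2.22266 / 21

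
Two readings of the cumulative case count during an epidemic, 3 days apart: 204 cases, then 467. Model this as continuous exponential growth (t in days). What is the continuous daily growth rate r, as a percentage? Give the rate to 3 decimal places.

r ≈ 27.607% per day

467 = 204 · e^(r·3)
e^(3r) = 467/204 = 2.28922
r = ln(2.28922) / 3 = 0.82821 / 3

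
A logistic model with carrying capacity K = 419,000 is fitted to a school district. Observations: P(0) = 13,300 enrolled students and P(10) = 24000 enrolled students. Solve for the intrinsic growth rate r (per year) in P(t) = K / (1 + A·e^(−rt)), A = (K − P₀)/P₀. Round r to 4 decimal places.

r ≈ 0.0617 per year

A = (419000 − 13300)/13300 = 30.50376
24000 = 419000/(1 + 30.50376·e^(−r·10)) → e^(−10r) = (17.45833 − 1)/30.50376 = 0.539551
r = −ln(0.539551)/10 = 0.61702/10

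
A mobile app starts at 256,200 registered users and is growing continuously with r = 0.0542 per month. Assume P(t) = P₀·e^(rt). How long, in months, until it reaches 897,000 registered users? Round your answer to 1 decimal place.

897000 = 256200 · e^(0.0542·t)
t = ln(897000/256200) / 0.0542 = ln(3.50117) / 0.0542 = 1.2531 / 0.0542

t ≈ 23.1 months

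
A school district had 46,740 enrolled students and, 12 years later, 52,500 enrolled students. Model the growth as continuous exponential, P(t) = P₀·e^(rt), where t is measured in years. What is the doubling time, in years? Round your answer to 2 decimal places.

r = ln(52500/46740) / 12 = ln(1.12323) / 12 ≈ 0.009684 per year
doubling time = ln 2 / |r| = 0.69315 / 0.009684

doubling time ≈ 71.57 years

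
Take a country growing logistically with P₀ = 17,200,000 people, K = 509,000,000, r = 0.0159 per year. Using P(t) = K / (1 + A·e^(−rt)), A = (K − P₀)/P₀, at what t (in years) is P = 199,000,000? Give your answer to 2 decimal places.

A = (509000000 − 17200000)/17200000 = 28.59302
199000000 = 509000000/(1 + 28.59302·e^(−0.0159t)) → 1 + 28.59302·e^(−0.0159t) = 2.55779
e^(−0.0159t) = 0.054481 → t = ln(18.35488)/0.0159 = 2.9099/0.0159

t ≈ 183.01 years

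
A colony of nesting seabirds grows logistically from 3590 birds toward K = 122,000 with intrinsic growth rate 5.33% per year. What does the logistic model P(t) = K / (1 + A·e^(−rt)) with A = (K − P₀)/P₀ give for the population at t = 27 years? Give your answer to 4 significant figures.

≈ 13,830 birds

A = (122000 − 3590)/3590 = 32.98329
P(27) = 122000 / (1 + 32.98329·e^(−0.0533·27)) = 122000 / (1 + 32.98329·0.237141)
= 122000 / 8.82169 ≈ 13829.55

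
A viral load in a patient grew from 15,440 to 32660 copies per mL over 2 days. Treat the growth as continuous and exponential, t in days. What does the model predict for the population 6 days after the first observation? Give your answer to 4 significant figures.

≈ 146,100 copies per mL

r = ln(32660/15440) / 2 ≈ 0.374595 per day
P(6) = 15440 · e^(0.374595·6) = 15440 · 9.4647 ≈ 146134.9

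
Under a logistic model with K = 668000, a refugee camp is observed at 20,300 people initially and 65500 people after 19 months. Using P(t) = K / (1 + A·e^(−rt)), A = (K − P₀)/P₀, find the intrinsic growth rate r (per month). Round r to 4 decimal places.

A = (668000 − 20300)/20300 = 31.9064
65500 = 668000/(1 + 31.9064·e^(−r·19)) → e^(−19r) = (10.19847 − 1)/31.9064 = 0.288296
r = −ln(0.288296)/19 = 1.24377/19

r ≈ 0.0655 per month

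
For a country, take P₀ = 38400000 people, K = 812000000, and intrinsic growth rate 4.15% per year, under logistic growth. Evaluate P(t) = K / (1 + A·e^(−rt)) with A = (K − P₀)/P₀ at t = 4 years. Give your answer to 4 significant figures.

≈ 44,950,000 people

A = (812000000 − 38400000)/38400000 = 20.14583
P(4) = 812000000 / (1 + 20.14583·e^(−0.0415·4)) = 812000000 / (1 + 20.14583·0.847046)
= 812000000 / 18.06445 ≈ 44950158.93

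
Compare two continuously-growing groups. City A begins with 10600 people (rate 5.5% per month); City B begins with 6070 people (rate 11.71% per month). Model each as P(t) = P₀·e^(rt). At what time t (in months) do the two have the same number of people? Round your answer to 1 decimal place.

10600·e^(0.055t) = 6070·e^(0.1171t)
10600/6070 = e^((0.1171 − 0.055)t) → ln(1.74629) = 0.0621·t
t = 0.5575 / 0.0621

t ≈ 9.0 months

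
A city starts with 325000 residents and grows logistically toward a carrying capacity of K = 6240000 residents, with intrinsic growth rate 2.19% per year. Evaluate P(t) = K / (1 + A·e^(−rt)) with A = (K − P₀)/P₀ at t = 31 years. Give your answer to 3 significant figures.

A = (6240000 − 325000)/325000 = 18.2
P(31) = 6240000 / (1 + 18.2·e^(−0.0219·31)) = 6240000 / (1 + 18.2·0.507175)
= 6240000 / 10.23058 ≈ 609936.25

≈ 610,000 residents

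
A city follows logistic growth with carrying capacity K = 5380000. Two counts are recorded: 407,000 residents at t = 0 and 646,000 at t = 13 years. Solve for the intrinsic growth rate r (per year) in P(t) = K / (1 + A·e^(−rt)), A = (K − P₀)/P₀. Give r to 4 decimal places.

r ≈ 0.0393 per year

A = (5380000 − 407000)/407000 = 12.21867
646000 = 5380000/(1 + 12.21867·e^(−r·13)) → e^(−13r) = (8.32817 − 1)/12.21867 = 0.599752
r = −ln(0.599752)/13 = 0.51124/13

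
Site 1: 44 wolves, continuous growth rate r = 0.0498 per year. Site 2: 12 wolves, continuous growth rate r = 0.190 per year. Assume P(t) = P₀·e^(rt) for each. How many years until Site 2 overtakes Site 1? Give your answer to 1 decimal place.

44·e^(0.0498t) = 12·e^(0.19t)
44/12 = e^((0.19 − 0.0498)t) → ln(3.66667) = 0.1402·t
t = 1.29928 / 0.1402

t ≈ 9.3 years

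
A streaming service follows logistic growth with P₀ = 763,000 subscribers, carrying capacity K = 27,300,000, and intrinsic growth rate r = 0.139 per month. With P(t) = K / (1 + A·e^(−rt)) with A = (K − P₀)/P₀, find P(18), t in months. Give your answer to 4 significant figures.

≈ 7,092,000 subscribers

A = (27300000 − 763000)/763000 = 34.77982
P(18) = 27300000 / (1 + 34.77982·e^(−0.139·18)) = 27300000 / (1 + 34.77982·0.081921)
= 27300000 / 3.8492 ≈ 7092388.19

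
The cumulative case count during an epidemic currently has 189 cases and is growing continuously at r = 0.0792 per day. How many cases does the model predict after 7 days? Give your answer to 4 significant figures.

P(7) = 189 · e^(0.0792·7) = 189 · e^(0.5544)
= 189 · 1.7409 ≈ 329.03

≈ 329.0 cases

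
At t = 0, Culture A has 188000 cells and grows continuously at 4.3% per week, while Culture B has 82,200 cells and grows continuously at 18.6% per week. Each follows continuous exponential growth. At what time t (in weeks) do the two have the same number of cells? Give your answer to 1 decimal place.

188000·e^(0.043t) = 82200·e^(0.186t)
188000/82200 = e^((0.186 − 0.043)t) → ln(2.2871) = 0.143·t
t = 0.82729 / 0.143

t ≈ 5.8 weeks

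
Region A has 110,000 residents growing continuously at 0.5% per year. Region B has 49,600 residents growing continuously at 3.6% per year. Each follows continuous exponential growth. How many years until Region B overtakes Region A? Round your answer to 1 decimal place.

110000·e^(0.005t) = 49600·e^(0.036t)
110000/49600 = e^((0.036 − 0.005)t) → ln(2.21774) = 0.031·t
t = 0.79649 / 0.031

t ≈ 25.7 years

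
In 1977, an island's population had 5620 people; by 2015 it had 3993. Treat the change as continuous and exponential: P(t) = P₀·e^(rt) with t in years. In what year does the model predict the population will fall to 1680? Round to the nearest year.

r = ln(3993/5620) / 38 = -0.34179/38 ≈ -0.008994 per year
t = ln(1680/5620) / r = -1.20754/-0.008994 ≈ 134.25 years after 1977

year 2111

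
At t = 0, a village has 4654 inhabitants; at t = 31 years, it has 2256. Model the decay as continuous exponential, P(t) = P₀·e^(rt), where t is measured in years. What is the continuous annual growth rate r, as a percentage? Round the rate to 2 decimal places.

2256 = 4654 · e^(r·31)
e^(31r) = 2256/4654 = 0.48474
r = ln(0.48474) / 31 = -0.72413 / 31

r ≈ -2.34% per year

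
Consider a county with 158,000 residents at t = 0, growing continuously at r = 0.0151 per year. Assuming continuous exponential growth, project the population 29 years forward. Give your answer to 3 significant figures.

P(29) = 158000 · e^(0.0151·29) = 158000 · e^(0.4379)
= 158000 · 1.54945 ≈ 244813.09

≈ 245,000 residents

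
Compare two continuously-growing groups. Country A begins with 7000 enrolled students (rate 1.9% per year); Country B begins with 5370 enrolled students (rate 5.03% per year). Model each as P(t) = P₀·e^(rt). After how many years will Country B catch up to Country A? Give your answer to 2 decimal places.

t ≈ 8.47 years

7000·e^(0.019t) = 5370·e^(0.0503t)
7000/5370 = e^((0.0503 − 0.019)t) → ln(1.30354) = 0.0313·t
t = 0.26508 / 0.0313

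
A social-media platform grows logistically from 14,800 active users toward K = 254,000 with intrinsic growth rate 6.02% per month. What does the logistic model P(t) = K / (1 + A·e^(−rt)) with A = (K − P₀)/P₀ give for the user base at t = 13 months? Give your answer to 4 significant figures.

A = (254000 − 14800)/14800 = 16.16216
P(13) = 254000 / (1 + 16.16216·e^(−0.0602·13)) = 254000 / (1 + 16.16216·0.457216)
= 254000 / 8.38959 ≈ 30275.6

≈ 30,280 active users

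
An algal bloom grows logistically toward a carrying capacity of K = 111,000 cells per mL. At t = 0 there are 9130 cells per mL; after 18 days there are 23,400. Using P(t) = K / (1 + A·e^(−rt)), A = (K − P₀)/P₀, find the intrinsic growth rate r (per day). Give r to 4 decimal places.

A = (111000 − 9130)/9130 = 11.15772
23400 = 111000/(1 + 11.15772·e^(−r·18)) → e^(−18r) = (4.74359 − 1)/11.15772 = 0.335516
r = −ln(0.335516)/18 = 1.09209/18

r ≈ 0.0607 per day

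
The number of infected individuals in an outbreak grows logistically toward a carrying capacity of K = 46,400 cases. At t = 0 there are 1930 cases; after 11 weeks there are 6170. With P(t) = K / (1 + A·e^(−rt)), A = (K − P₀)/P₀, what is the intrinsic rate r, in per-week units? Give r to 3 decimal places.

r ≈ 0.115 per week

A = (46400 − 1930)/1930 = 23.04145
6170 = 46400/(1 + 23.04145·e^(−r·11)) → e^(−11r) = (7.52026 − 1)/23.04145 = 0.28298
r = −ln(0.28298)/11 = 1.26238/11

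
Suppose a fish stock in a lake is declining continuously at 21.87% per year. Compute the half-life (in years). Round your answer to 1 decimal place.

half-life ≈ 3.2 years

half-life = ln(2) / |r| = 0.69315 / 0.2187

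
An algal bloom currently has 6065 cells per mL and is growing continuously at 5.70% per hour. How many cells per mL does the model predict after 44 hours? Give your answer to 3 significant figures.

P(44) = 6065 · e^(0.057·44) = 6065 · e^(2.508)
= 6065 · 12.28034 ≈ 74480.29

≈ 74,500 cells per mL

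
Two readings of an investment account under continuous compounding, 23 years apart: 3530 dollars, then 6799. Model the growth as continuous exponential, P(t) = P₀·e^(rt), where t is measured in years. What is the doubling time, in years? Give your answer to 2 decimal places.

r = ln(6799/3530) / 23 = ln(1.92606) / 23 ≈ 0.028499 per year
doubling time = ln 2 / |r| = 0.69315 / 0.028499

doubling time ≈ 24.32 years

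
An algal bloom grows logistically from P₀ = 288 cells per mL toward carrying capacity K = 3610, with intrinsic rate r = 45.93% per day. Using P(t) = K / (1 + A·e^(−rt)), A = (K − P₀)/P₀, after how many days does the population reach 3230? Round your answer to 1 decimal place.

t ≈ 10.0 days

A = (3610 − 288)/288 = 11.53472
3230 = 3610/(1 + 11.53472·e^(−0.4593t)) → 1 + 11.53472·e^(−0.4593t) = 1.11765
e^(−0.4593t) = 0.010199 → t = ln(98.04514)/0.4593 = 4.58543/0.4593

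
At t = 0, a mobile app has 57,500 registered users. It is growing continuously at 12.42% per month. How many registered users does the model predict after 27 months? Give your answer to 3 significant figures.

P(27) = 57500 · e^(0.1242·27) = 57500 · e^(3.3534)
= 57500 · 28.59981 ≈ 1644488.95

≈ 1,640,000 registered users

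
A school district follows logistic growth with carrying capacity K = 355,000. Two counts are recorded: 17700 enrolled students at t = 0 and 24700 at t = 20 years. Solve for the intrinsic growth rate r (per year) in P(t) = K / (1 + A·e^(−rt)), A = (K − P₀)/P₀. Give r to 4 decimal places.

A = (355000 − 17700)/17700 = 19.0565
24700 = 355000/(1 + 19.0565·e^(−r·20)) → e^(−20r) = (14.37247 − 1)/19.0565 = 0.701728
r = −ln(0.701728)/20 = 0.35421/20

r ≈ 0.0177 per year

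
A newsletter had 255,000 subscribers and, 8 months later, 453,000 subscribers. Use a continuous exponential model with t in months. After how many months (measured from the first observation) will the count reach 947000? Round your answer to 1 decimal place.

t ≈ 18.3 months

r = ln(453000/255000) / 8 ≈ 0.071829 per month
t = ln(947000/255000) / r = 1.31204 / 0.071829 ≈ 18.266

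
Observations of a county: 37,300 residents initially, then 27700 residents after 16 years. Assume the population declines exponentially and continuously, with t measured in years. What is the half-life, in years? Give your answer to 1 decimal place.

r = ln(27700/37300) / 16 = ln(0.74263) / 16 ≈ -0.018598 per year
half-life = ln 2 / |r| = 0.69315 / 0.018598

half-life ≈ 37.3 years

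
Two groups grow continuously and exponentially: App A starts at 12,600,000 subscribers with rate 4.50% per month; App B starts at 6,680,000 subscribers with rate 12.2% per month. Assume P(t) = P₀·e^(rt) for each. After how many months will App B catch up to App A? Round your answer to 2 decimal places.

t ≈ 8.24 months

12600000·e^(0.045t) = 6680000·e^(0.122t)
12600000/6680000 = e^((0.122 − 0.045)t) → ln(1.88623) = 0.077·t
t = 0.63458 / 0.077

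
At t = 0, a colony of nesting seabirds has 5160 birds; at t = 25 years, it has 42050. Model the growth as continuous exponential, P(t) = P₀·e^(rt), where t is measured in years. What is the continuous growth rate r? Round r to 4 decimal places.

42050 = 5160 · e^(r·25)
e^(25r) = 42050/5160 = 8.14922
r = ln(8.14922) / 25 = 2.09792 / 25

r ≈ 0.0839 per year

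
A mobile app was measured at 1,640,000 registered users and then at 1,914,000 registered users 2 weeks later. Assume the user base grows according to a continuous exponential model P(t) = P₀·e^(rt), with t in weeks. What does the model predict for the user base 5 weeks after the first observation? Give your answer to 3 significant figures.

≈ 2,410,000 registered users

r = ln(1914000/1640000) / 2 ≈ 0.07725 per week
P(5) = 1640000 · e^(0.07725·5) = 1640000 · 1.47145 ≈ 2413176.36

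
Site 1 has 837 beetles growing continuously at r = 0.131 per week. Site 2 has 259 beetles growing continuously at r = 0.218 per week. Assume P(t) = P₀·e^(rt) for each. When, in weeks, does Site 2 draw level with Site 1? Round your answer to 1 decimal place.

t ≈ 13.5 weeks

837·e^(0.131t) = 259·e^(0.218t)
837/259 = e^((0.218 − 0.131)t) → ln(3.23166) = 0.087·t
t = 1.173 / 0.087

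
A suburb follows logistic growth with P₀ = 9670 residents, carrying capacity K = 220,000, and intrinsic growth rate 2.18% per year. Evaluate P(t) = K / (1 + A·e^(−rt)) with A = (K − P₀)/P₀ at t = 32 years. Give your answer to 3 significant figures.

≈ 18,600 residents

A = (220000 − 9670)/9670 = 21.75078
P(32) = 220000 / (1 + 21.75078·e^(−0.0218·32)) = 220000 / (1 + 21.75078·0.497779)
= 220000 / 11.82707 ≈ 18601.4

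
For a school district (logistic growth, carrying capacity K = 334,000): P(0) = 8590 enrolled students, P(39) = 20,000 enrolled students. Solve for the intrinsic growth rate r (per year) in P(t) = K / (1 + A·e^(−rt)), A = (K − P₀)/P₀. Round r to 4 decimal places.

A = (334000 − 8590)/8590 = 37.88242
20000 = 334000/(1 + 37.88242·e^(−r·39)) → e^(−39r) = (16.7 − 1)/37.88242 = 0.41444
r = −ln(0.41444)/39 = 0.88083/39

r ≈ 0.0226 per year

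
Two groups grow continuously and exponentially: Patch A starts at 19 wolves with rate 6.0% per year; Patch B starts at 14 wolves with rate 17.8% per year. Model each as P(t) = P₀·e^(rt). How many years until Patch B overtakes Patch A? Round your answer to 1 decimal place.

t ≈ 2.6 years

19·e^(0.06t) = 14·e^(0.178t)
19/14 = e^((0.178 − 0.06)t) → ln(1.35714) = 0.118·t
t = 0.30538 / 0.118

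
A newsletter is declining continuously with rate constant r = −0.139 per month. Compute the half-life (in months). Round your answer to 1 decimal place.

half-life = ln(2) / |r| = 0.69315 / 0.139

half-life ≈ 5.0 months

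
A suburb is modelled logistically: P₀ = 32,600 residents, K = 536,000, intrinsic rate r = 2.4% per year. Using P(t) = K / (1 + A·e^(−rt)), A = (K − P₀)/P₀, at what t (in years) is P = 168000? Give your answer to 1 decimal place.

A = (536000 − 32600)/32600 = 15.44172
168000 = 536000/(1 + 15.44172·e^(−0.024t)) → 1 + 15.44172·e^(−0.024t) = 3.19048
e^(−0.024t) = 0.141854 → t = ln(7.04948)/0.024 = 1.95295/0.024

t ≈ 81.4 years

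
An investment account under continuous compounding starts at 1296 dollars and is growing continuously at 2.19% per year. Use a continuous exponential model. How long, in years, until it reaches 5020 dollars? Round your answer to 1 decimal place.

t ≈ 61.8 years

5020 = 1296 · e^(0.0219·t)
t = ln(5020/1296) / 0.0219 = ln(3.87346) / 0.0219 = 1.35415 / 0.0219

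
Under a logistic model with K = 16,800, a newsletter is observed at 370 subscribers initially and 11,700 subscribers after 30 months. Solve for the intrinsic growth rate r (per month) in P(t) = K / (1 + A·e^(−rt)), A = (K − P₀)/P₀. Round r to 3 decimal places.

A = (16800 − 370)/370 = 44.40541
11700 = 16800/(1 + 44.40541·e^(−r·30)) → e^(−30r) = (1.4359 − 1)/44.40541 = 0.009816
r = −ln(0.009816)/30 = 4.62371/30

r ≈ 0.154 per month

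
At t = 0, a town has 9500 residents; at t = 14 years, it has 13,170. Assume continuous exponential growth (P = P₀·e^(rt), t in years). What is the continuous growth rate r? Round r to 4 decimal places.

13170 = 9500 · e^(r·14)
e^(14r) = 13170/9500 = 1.38632
r = ln(1.38632) / 14 = 0.32665 / 14

r ≈ 0.0233 per year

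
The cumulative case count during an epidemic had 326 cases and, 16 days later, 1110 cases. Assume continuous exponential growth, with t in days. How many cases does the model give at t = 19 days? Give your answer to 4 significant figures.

≈ 1,397 cases

r = ln(1110/326) / 16 ≈ 0.076576 per day
P(19) = 326 · e^(0.076576·19) = 326 · 4.28425 ≈ 1396.67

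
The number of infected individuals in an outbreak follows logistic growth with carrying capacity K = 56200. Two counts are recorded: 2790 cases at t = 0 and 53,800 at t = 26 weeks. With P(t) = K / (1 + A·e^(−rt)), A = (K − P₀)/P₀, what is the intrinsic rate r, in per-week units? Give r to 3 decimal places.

r ≈ 0.233 per week

A = (56200 − 2790)/2790 = 19.14337
53800 = 56200/(1 + 19.14337·e^(−r·26)) → e^(−26r) = (1.04461 − 1)/19.14337 = 0.00233
r = −ln(0.00233)/26 = 6.06176/26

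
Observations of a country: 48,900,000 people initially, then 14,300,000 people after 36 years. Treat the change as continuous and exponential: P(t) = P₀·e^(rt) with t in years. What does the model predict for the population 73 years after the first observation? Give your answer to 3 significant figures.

r = ln(14300000/48900000) / 36 ≈ -0.034153 per year
P(73) = 48900000 · e^(-0.034153·73) = 48900000 · 0.08265 ≈ 4041388.84

≈ 4,040,000 people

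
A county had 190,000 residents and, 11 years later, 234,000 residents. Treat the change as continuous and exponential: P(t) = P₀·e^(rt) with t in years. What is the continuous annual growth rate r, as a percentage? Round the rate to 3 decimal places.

r ≈ 1.894% per year

234000 = 190000 · e^(r·11)
e^(11r) = 234000/190000 = 1.23158
r = ln(1.23158) / 11 = 0.2083 / 11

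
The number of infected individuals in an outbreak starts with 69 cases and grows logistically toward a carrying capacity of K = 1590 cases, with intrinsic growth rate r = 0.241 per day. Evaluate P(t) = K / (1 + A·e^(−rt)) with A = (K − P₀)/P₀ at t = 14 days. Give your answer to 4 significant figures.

A = (1590 − 69)/69 = 22.04348
P(14) = 1590 / (1 + 22.04348·e^(−0.241·14)) = 1590 / (1 + 22.04348·0.034252)
= 1590 / 1.75504 ≈ 905.96

≈ 906.0 cases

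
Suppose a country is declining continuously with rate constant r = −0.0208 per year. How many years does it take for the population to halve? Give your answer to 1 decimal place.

half-life ≈ 33.3 years

half-life = ln(2) / |r| = 0.69315 / 0.0208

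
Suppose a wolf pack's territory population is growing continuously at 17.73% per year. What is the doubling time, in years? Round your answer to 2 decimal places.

doubling time ≈ 3.91 years

doubling time = ln(2) / |r| = 0.69315 / 0.1773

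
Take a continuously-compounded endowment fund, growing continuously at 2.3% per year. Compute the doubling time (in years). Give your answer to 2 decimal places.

doubling time ≈ 30.14 years

doubling time = ln(2) / |r| = 0.69315 / 0.023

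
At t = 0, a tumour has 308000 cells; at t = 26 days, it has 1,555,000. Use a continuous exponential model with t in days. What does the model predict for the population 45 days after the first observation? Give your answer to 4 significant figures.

≈ 5,077,000 cells

r = ln(1555000/308000) / 26 ≈ 0.062274 per day
P(45) = 308000 · e^(0.062274·45) = 308000 · 16.48321 ≈ 5076828.17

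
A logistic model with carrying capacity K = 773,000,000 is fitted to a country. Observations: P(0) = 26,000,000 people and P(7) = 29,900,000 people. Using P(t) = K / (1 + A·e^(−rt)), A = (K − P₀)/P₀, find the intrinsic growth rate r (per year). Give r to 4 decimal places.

A = (773000000 − 26000000)/26000000 = 28.73077
29900000 = 773000000/(1 + 28.73077·e^(−r·7)) → e^(−7r) = (25.85284 − 1)/28.73077 = 0.865025
r = −ln(0.865025)/7 = 0.145/7

r ≈ 0.0207 per year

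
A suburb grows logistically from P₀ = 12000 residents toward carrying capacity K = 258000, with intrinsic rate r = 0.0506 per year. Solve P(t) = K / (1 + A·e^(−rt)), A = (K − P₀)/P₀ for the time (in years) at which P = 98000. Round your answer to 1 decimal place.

t ≈ 50.0 years

A = (258000 − 12000)/12000 = 20.5
98000 = 258000/(1 + 20.5·e^(−0.0506t)) → 1 + 20.5·e^(−0.0506t) = 2.63265
e^(−0.0506t) = 0.079642 → t = ln(12.55625)/0.0506 = 2.53022/0.0506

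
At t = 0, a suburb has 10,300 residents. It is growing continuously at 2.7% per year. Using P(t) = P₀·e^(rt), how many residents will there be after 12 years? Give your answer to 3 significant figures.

P(12) = 10300 · e^(0.027·12) = 10300 · e^(0.324)
= 10300 · 1.38265 ≈ 14241.27

≈ 14,200 residents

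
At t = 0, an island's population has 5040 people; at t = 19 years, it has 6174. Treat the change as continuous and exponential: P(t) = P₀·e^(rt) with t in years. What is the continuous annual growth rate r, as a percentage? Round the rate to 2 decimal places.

r ≈ 1.07% per year

6174 = 5040 · e^(r·19)
e^(19r) = 6174/5040 = 1.225
r = ln(1.225) / 19 = 0.20294 / 19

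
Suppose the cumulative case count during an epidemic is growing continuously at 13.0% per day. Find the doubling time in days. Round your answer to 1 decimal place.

doubling time ≈ 5.3 days

doubling time = ln(2) / |r| = 0.69315 / 0.13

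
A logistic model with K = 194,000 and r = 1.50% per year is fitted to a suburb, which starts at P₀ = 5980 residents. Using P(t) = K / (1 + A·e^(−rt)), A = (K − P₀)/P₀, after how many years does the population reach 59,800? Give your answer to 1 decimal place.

A = (194000 − 5980)/5980 = 31.44147
59800 = 194000/(1 + 31.44147·e^(−0.015t)) → 1 + 31.44147·e^(−0.015t) = 3.24415
e^(−0.015t) = 0.071375 → t = ln(14.01043)/0.015 = 2.6398/0.015

t ≈ 176.0 years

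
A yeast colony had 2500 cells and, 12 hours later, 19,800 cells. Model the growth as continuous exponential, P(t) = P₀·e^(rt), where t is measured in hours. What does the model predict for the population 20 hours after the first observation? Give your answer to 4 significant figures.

r = ln(19800/2500) / 12 ≈ 0.172449 per hour
P(20) = 2500 · e^(0.172449·20) = 2500 · 31.46845 ≈ 78671.12

≈ 78,670 cells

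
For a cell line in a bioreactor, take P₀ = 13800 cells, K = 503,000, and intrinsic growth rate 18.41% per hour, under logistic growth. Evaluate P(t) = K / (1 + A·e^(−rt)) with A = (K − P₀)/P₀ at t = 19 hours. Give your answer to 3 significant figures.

A = (503000 − 13800)/13800 = 35.44928
P(19) = 503000 / (1 + 35.44928·e^(−0.1841·19)) = 503000 / (1 + 35.44928·0.030261)
= 503000 / 2.07273 ≈ 242675.62

≈ 243,000 cells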